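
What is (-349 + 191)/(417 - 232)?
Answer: -158/185 ≈ -0.85405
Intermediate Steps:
(-349 + 191)/(417 - 232) = -158/185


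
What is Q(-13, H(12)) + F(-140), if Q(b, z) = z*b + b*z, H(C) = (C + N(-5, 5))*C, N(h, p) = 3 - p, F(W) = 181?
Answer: -2939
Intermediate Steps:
H(C) = C*(-2 + C) (H(C) = (C + (3 - 1*5))*C = (C + (3 - 5))*C = (C - 2)*C = (-2 + C)*C = C*(-2 + C))
Q(b, z) = 2*b*z (Q(b, z) = b*z + b*z = 2*b*z)
Q(-13, H(12)) + F(-140) = 2*(-13)*(12*(-2 + 12)) + 181 = 2*(-13)*(12*10) + 181 = 2*(-13)*120 + 181 = -3120 + 181 = -2939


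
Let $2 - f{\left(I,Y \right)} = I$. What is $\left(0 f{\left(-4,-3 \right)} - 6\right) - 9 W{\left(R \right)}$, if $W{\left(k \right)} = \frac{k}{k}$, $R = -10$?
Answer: $-15$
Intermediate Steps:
$f{\left(I,Y \right)} = 2 - I$
$W{\left(k \right)} = 1$
$\left(0 f{\left(-4,-3 \right)} - 6\right) - 9 W{\left(R \right)} = \left(0 \left(2 - -4\right) - 6\right) - 9 = \left(0 \left(2 + 4\right) - 6\right) - 9 = \left(0 \cdot 6 - 6\right) - 9 = \left(0 - 6\right) - 9 = -6 - 9 = -15$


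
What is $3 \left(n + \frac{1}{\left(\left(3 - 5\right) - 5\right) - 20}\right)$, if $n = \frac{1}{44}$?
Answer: $- \frac{17}{396} \approx -0.042929$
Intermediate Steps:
$n = \frac{1}{44} \approx 0.022727$
$3 \left(n + \frac{1}{\left(\left(3 - 5\right) - 5\right) - 20}\right) = 3 \left(\frac{1}{44} + \frac{1}{\left(\left(3 - 5\right) - 5\right) - 20}\right) = 3 \left(\frac{1}{44} + \frac{1}{\left(-2 - 5\right) - 20}\right) = 3 \left(\frac{1}{44} + \frac{1}{-7 - 20}\right) = 3 \left(\frac{1}{44} + \frac{1}{-27}\right) = 3 \left(\frac{1}{44} - \frac{1}{27}\right) = 3 \left(- \frac{17}{1188}\right) = - \frac{17}{396}$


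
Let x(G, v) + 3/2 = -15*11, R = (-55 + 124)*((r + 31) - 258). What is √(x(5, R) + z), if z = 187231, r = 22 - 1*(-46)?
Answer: √748258/2 ≈ 432.51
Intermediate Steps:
r = 68 (r = 22 + 46 = 68)
R = -10971 (R = (-55 + 124)*((68 + 31) - 258) = 69*(99 - 258) = 69*(-159) = -10971)
x(G, v) = -333/2 (x(G, v) = -3/2 - 15*11 = -3/2 - 165 = -333/2)
√(x(5, R) + z) = √(-333/2 + 187231) = √(374129/2) = √748258/2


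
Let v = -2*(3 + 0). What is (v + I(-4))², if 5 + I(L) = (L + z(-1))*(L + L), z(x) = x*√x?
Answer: 377 + 336*I ≈ 377.0 + 336.0*I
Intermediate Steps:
z(x) = x^(3/2)
I(L) = -5 + 2*L*(L - I) (I(L) = -5 + (L + (-1)^(3/2))*(L + L) = -5 + (L - I)*(2*L) = -5 + 2*L*(L - I))
v = -6 (v = -2*3 = -6)
(v + I(-4))² = (-6 + (-5 + 2*(-4)² - 2*I*(-4)))² = (-6 + (-5 + 2*16 + 8*I))² = (-6 + (-5 + 32 + 8*I))² = (-6 + (27 + 8*I))² = (21 + 8*I)²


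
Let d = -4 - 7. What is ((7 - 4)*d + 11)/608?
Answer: -11/304 ≈ -0.036184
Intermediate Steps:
d = -11
((7 - 4)*d + 11)/608 = ((7 - 4)*(-11) + 11)/608 = (3*(-11) + 11)*(1/608) = (-33 + 11)*(1/608) = -22*1/608 = -11/304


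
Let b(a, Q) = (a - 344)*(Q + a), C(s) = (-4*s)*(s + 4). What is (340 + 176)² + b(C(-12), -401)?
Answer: 837736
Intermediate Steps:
C(s) = -4*s*(4 + s) (C(s) = (-4*s)*(4 + s) = -4*s*(4 + s))
b(a, Q) = (-344 + a)*(Q + a)
(340 + 176)² + b(C(-12), -401) = (340 + 176)² + ((-4*(-12)*(4 - 12))² - 344*(-401) - (-1376)*(-12)*(4 - 12) - (-1604)*(-12)*(4 - 12)) = 516² + ((-4*(-12)*(-8))² + 137944 - (-1376)*(-12)*(-8) - (-1604)*(-12)*(-8)) = 266256 + ((-384)² + 137944 - 344*(-384) - 401*(-384)) = 266256 + (147456 + 137944 + 132096 + 153984) = 266256 + 571480 = 837736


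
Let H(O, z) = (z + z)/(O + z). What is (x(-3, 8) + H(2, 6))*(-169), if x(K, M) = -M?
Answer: 2197/2 ≈ 1098.5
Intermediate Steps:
H(O, z) = 2*z/(O + z) (H(O, z) = (2*z)/(O + z) = 2*z/(O + z))
(x(-3, 8) + H(2, 6))*(-169) = (-1*8 + 2*6/(2 + 6))*(-169) = (-8 + 2*6/8)*(-169) = (-8 + 2*6*(⅛))*(-169) = (-8 + 3/2)*(-169) = -13/2*(-169) = 2197/2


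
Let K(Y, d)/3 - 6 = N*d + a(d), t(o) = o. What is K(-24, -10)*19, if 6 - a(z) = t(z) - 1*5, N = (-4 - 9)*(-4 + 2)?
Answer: -13281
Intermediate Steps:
N = 26 (N = -13*(-2) = 26)
a(z) = 11 - z (a(z) = 6 - (z - 1*5) = 6 - (z - 5) = 6 - (-5 + z) = 6 + (5 - z) = 11 - z)
K(Y, d) = 51 + 75*d (K(Y, d) = 18 + 3*(26*d + (11 - d)) = 18 + 3*(11 + 25*d) = 18 + (33 + 75*d) = 51 + 75*d)
K(-24, -10)*19 = (51 + 75*(-10))*19 = (51 - 750)*19 = -699*19 = -13281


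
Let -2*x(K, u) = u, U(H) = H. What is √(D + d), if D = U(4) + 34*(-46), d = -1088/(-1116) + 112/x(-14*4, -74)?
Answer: 2*I*√4605941374/3441 ≈ 39.446*I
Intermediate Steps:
x(K, u) = -u/2
d = 41312/10323 (d = -1088/(-1116) + 112/((-½*(-74))) = -1088*(-1/1116) + 112/37 = 272/279 + 112*(1/37) = 272/279 + 112/37 = 41312/10323 ≈ 4.0019)
D = -1560 (D = 4 + 34*(-46) = 4 - 1564 = -1560)
√(D + d) = √(-1560 + 41312/10323) = √(-16062568/10323) = 2*I*√4605941374/3441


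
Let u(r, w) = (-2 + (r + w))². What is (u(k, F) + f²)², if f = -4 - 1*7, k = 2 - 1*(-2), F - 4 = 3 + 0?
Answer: 40804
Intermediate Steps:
F = 7 (F = 4 + (3 + 0) = 4 + 3 = 7)
k = 4 (k = 2 + 2 = 4)
u(r, w) = (-2 + r + w)²
f = -11 (f = -4 - 7 = -11)
(u(k, F) + f²)² = ((-2 + 4 + 7)² + (-11)²)² = (9² + 121)² = (81 + 121)² = 202² = 40804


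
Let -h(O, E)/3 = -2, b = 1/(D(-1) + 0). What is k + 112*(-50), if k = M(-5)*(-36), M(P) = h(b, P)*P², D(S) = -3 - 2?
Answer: -11000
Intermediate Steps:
D(S) = -5
b = -⅕ (b = 1/(-5 + 0) = 1/(-5) = -⅕ ≈ -0.20000)
h(O, E) = 6 (h(O, E) = -3*(-2) = 6)
M(P) = 6*P²
k = -5400 (k = (6*(-5)²)*(-36) = (6*25)*(-36) = 150*(-36) = -5400)
k + 112*(-50) = -5400 + 112*(-50) = -5400 - 5600 = -11000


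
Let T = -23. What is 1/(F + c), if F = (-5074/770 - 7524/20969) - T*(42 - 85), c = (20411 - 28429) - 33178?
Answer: -8073065/340618342118 ≈ -2.3701e-5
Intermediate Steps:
c = -41196 (c = -8018 - 33178 = -41196)
F = -8040356378/8073065 (F = (-5074/770 - 7524/20969) - (-23)*(42 - 85) = (-5074*1/770 - 7524*1/20969) - (-23)*(-43) = (-2537/385 - 7524/20969) - 1*989 = -56095093/8073065 - 989 = -8040356378/8073065 ≈ -995.95)
1/(F + c) = 1/(-8040356378/8073065 - 41196) = 1/(-340618342118/8073065) = -8073065/340618342118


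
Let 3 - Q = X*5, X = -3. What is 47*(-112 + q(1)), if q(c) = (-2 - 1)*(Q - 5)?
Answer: -7097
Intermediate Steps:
Q = 18 (Q = 3 - (-3)*5 = 3 - 1*(-15) = 3 + 15 = 18)
q(c) = -39 (q(c) = (-2 - 1)*(18 - 5) = -3*13 = -39)
47*(-112 + q(1)) = 47*(-112 - 39) = 47*(-151) = -7097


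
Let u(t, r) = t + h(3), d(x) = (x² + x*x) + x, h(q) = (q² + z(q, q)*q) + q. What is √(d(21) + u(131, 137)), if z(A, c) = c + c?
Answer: 2*√266 ≈ 32.619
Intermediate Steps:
z(A, c) = 2*c
h(q) = q + 3*q² (h(q) = (q² + (2*q)*q) + q = (q² + 2*q²) + q = 3*q² + q = q + 3*q²)
d(x) = x + 2*x² (d(x) = (x² + x²) + x = 2*x² + x = x + 2*x²)
u(t, r) = 30 + t (u(t, r) = t + 3*(1 + 3*3) = t + 3*(1 + 9) = t + 3*10 = t + 30 = 30 + t)
√(d(21) + u(131, 137)) = √(21*(1 + 2*21) + (30 + 131)) = √(21*(1 + 42) + 161) = √(21*43 + 161) = √(903 + 161) = √1064 = 2*√266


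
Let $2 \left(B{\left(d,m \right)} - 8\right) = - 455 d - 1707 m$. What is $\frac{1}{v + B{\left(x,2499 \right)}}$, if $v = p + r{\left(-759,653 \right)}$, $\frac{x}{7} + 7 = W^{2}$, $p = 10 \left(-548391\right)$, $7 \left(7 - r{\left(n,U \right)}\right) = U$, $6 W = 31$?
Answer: $- \frac{504}{3854717087} \approx -1.3075 \cdot 10^{-7}$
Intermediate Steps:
$W = \frac{31}{6}$ ($W = \frac{1}{6} \cdot 31 = \frac{31}{6} \approx 5.1667$)
$r{\left(n,U \right)} = 7 - \frac{U}{7}$
$p = -5483910$
$x = \frac{4963}{36}$ ($x = -49 + 7 \left(\frac{31}{6}\right)^{2} = -49 + 7 \cdot \frac{961}{36} = -49 + \frac{6727}{36} = \frac{4963}{36} \approx 137.86$)
$v = - \frac{38387974}{7}$ ($v = -5483910 + \left(7 - \frac{653}{7}\right) = -5483910 - \frac{604}{7} = - \frac{38387974}{7} \approx -5.484 \cdot 10^{6}$)
$B{\left(d,m \right)} = 8 - \frac{1707 m}{2} - \frac{455 d}{2}$ ($B{\left(d,m \right)} = 8 + \frac{- 455 d - 1707 m}{2} = 8 + \frac{- 1707 m - 455 d}{2} = 8 - \left(\frac{455 d}{2} + \frac{1707 m}{2}\right) = 8 - \frac{1707 m}{2} - \frac{455 d}{2}$)
$\frac{1}{v + B{\left(x,2499 \right)}} = \frac{1}{- \frac{38387974}{7} - \frac{155826137}{72}} = \frac{1}{- \frac{3854717087}{504}} = - \frac{504}{3854717087}$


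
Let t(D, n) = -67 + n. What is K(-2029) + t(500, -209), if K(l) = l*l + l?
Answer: 4114536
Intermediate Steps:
K(l) = l + l**2 (K(l) = l**2 + l = l + l**2)
K(-2029) + t(500, -209) = -2029*(1 - 2029) + (-67 - 209) = -2029*(-2028) - 276 = 4114812 - 276 = 4114536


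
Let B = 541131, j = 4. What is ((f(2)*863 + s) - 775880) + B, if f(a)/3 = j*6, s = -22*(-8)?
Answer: -172437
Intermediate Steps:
s = 176
f(a) = 72 (f(a) = 3*(4*6) = 3*24 = 72)
((f(2)*863 + s) - 775880) + B = ((72*863 + 176) - 775880) + 541131 = ((62136 + 176) - 775880) + 541131 = (62312 - 775880) + 541131 = -713568 + 541131 = -172437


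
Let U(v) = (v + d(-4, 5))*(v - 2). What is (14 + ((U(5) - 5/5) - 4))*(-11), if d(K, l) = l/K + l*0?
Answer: -891/4 ≈ -222.75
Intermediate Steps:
d(K, l) = l/K (d(K, l) = l/K + 0 = l/K)
U(v) = (-2 + v)*(-5/4 + v) (U(v) = (v + 5/(-4))*(v - 2) = (v + 5*(-¼))*(-2 + v) = (v - 5/4)*(-2 + v) = (-5/4 + v)*(-2 + v) = (-2 + v)*(-5/4 + v))
(14 + ((U(5) - 5/5) - 4))*(-11) = (14 + (((5/2 + 5² - 13/4*5) - 5/5) - 4))*(-11) = (14 + (((5/2 + 25 - 65/4) - 5*⅕) - 4))*(-11) = (14 + ((45/4 - 1) - 4))*(-11) = (14 + (41/4 - 4))*(-11) = (14 + 25/4)*(-11) = (81/4)*(-11) = -891/4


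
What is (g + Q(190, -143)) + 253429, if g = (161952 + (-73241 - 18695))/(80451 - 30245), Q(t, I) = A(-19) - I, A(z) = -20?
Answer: 6364950864/25103 ≈ 2.5355e+5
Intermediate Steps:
Q(t, I) = -20 - I
g = 35008/25103 (g = (161952 - 91936)/50206 = 70016*(1/50206) = 35008/25103 ≈ 1.3946)
(g + Q(190, -143)) + 253429 = (35008/25103 + (-20 - 1*(-143))) + 253429 = (35008/25103 + (-20 + 143)) + 253429 = (35008/25103 + 123) + 253429 = 3122677/25103 + 253429 = 6364950864/25103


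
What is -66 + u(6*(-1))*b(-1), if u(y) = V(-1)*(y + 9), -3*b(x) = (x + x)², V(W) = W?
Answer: -62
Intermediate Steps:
b(x) = -4*x²/3 (b(x) = -(x + x)²/3 = -4*x²/3)
u(y) = -9 - y (u(y) = -(y + 9) = -(9 + y) = -9 - y)
-66 + u(6*(-1))*b(-1) = -66 + (-9 - 6*(-1))*(-4/3*(-1)²) = -66 + (-9 - 1*(-6))*(-4/3*1) = -66 + (-9 + 6)*(-4/3) = -66 - 3*(-4/3) = -66 + 4 = -62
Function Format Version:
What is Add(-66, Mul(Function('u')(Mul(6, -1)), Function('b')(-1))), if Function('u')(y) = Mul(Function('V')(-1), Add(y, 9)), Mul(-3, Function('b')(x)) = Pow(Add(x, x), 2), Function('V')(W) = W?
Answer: -62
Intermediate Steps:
Function('b')(x) = Mul(Rational(-4, 3), Pow(x, 2)) (Function('b')(x) = Mul(Rational(-1, 3), Pow(Add(x, x), 2)) = Mul(Rational(-1, 3), Pow(Mul(2, x), 2)) = Mul(Rational(-1, 3), Mul(4, Pow(x, 2))) = Mul(Rational(-4, 3), Pow(x, 2)))
Function('u')(y) = Add(-9, Mul(-1, y)) (Function('u')(y) = Mul(-1, Add(y, 9)) = Mul(-1, Add(9, y)) = Add(-9, Mul(-1, y)))
Add(-66, Mul(Function('u')(Mul(6, -1)), Function('b')(-1))) = Add(-66, Mul(Add(-9, Mul(-1, Mul(6, -1))), Mul(Rational(-4, 3), Pow(-1, 2)))) = Add(-66, Mul(Add(-9, Mul(-1, -6)), Mul(Rational(-4, 3), 1))) = Add(-66, Mul(Add(-9, 6), Rational(-4, 3))) = Add(-66, Mul(-3, Rational(-4, 3))) = Add(-66, 4) = -62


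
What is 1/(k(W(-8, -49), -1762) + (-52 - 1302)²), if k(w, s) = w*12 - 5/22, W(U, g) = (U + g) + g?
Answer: 22/40304963 ≈ 5.4584e-7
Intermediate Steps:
W(U, g) = U + 2*g
k(w, s) = -5/22 + 12*w (k(w, s) = 12*w - 5*1/22 = 12*w - 5/22 = -5/22 + 12*w)
1/(k(W(-8, -49), -1762) + (-52 - 1302)²) = 1/((-5/22 + 12*(-8 + 2*(-49))) + (-52 - 1302)²) = 1/((-5/22 + 12*(-8 - 98)) + (-1354)²) = 1/((-5/22 + 12*(-106)) + 1833316) = 1/((-5/22 - 1272) + 1833316) = 1/(-27989/22 + 1833316) = 1/(40304963/22) = 22/40304963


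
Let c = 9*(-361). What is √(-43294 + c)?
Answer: I*√46543 ≈ 215.74*I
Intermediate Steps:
c = -3249
√(-43294 + c) = √(-43294 - 3249) = √(-46543) = I*√46543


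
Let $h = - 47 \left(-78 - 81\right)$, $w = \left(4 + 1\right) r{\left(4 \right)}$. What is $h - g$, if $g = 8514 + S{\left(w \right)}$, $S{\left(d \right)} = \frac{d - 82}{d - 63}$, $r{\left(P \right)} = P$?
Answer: $- \frac{44825}{43} \approx -1042.4$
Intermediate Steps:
$w = 20$ ($w = \left(4 + 1\right) 4 = 5 \cdot 4 = 20$)
$S{\left(d \right)} = \frac{-82 + d}{-63 + d}$
$g = \frac{366164}{43}$ ($g = 8514 + \frac{-82 + 20}{-63 + 20} = 8514 + \frac{1}{-43} \left(-62\right) = 8514 - - \frac{62}{43} = 8514 + \frac{62}{43} = \frac{366164}{43} \approx 8515.4$)
$h = 7473$ ($h = \left(-47\right) \left(-159\right) = 7473$)
$h - g = 7473 - \frac{366164}{43} = - \frac{44825}{43}$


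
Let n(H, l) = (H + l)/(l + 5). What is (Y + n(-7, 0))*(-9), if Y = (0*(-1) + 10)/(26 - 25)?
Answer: -387/5 ≈ -77.400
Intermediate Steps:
n(H, l) = (H + l)/(5 + l)
Y = 10 (Y = (0 + 10)/1 = 10*1 = 10)
(Y + n(-7, 0))*(-9) = (10 + (-7 + 0)/(5 + 0))*(-9) = (10 - 7/5)*(-9) = (43/5)*(-9) = -387/5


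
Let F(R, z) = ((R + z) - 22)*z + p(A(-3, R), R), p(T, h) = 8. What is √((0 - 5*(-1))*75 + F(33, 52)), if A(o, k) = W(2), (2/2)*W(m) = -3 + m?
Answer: √3659 ≈ 60.490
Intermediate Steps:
W(m) = -3 + m
A(o, k) = -1 (A(o, k) = -3 + 2 = -1)
F(R, z) = 8 + z*(-22 + R + z) (F(R, z) = ((R + z) - 22)*z + 8 = (-22 + R + z)*z + 8 = z*(-22 + R + z) + 8 = 8 + z*(-22 + R + z))
√((0 - 5*(-1))*75 + F(33, 52)) = √((0 - 5*(-1))*75 + (8 + 52² - 22*52 + 33*52)) = √((0 + 5)*75 + (8 + 2704 - 1144 + 1716)) = √(5*75 + 3284) = √(375 + 3284) = √3659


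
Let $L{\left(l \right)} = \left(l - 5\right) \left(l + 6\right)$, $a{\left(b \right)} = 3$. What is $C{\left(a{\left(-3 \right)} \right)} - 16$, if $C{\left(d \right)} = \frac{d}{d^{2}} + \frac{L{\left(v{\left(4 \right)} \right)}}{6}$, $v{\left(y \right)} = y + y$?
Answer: $- \frac{26}{3} \approx -8.6667$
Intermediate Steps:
$v{\left(y \right)} = 2 y$
$L{\left(l \right)} = \left(-5 + l\right) \left(6 + l\right)$
$C{\left(d \right)} = 7 + \frac{1}{d}$ ($C{\left(d \right)} = \frac{d}{d^{2}} + \frac{-30 + 2 \cdot 4 + \left(2 \cdot 4\right)^{2}}{6} = \frac{d}{d^{2}} + \left(-30 + 8 + 8^{2}\right) \frac{1}{6} = \frac{1}{d} + \left(-30 + 8 + 64\right) \frac{1}{6} = \frac{1}{d} + 42 \cdot \frac{1}{6} = \frac{1}{d} + 7 = 7 + \frac{1}{d}$)
$C{\left(a{\left(-3 \right)} \right)} - 16 = \left(7 + \frac{1}{3}\right) - 16 = \frac{22}{3} - 16 = - \frac{26}{3}$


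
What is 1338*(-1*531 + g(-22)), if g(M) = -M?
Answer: -681042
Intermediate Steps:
1338*(-1*531 + g(-22)) = 1338*(-1*531 - 1*(-22)) = 1338*(-531 + 22) = 1338*(-509) = -681042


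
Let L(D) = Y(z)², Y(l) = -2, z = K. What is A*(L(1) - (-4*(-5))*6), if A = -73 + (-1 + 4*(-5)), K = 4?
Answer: 10904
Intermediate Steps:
z = 4
L(D) = 4 (L(D) = (-2)² = 4)
A = -94 (A = -73 + (-1 - 20) = -73 - 21 = -94)
A*(L(1) - (-4*(-5))*6) = -94*(4 - (-4*(-5))*6) = -94*(4 - 20*6) = -94*(4 - 1*120) = -94*(4 - 120) = -94*(-116) = 10904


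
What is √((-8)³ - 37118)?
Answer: I*√37630 ≈ 193.98*I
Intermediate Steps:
√((-8)³ - 37118) = √(-512 - 37118) = √(-37630) = I*√37630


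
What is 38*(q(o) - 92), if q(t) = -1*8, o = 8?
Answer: -3800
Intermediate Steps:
q(t) = -8
38*(q(o) - 92) = 38*(-8 - 92) = 38*(-100) = -3800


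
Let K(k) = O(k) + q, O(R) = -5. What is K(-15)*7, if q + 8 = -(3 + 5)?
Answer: -147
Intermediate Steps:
q = -16 (q = -8 - (3 + 5) = -8 - 1*8 = -8 - 8 = -16)
K(k) = -21 (K(k) = -5 - 16 = -21)
K(-15)*7 = -21*7 = -147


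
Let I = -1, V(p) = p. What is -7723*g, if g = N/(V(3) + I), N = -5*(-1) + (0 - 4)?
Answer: -7723/2 ≈ -3861.5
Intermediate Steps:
N = 1 (N = 5 - 4 = 1)
g = ½ (g = 1/(3 - 1) = 1/2 = 1*(½) = ½ ≈ 0.50000)
-7723*g = -7723*½ = -7723/2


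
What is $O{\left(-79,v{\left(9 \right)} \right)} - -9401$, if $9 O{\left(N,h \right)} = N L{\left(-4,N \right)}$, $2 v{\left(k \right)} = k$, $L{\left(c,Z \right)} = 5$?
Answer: $\frac{84214}{9} \approx 9357.1$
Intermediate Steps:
$v{\left(k \right)} = \frac{k}{2}$
$O{\left(N,h \right)} = \frac{5 N}{9}$ ($O{\left(N,h \right)} = \frac{N 5}{9} = \frac{5 N}{9}$)
$O{\left(-79,v{\left(9 \right)} \right)} - -9401 = \frac{5}{9} \left(-79\right) - -9401 = - \frac{395}{9} + 9401 = \frac{84214}{9}$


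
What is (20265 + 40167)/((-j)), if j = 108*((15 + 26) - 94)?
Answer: 5036/477 ≈ 10.558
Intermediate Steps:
j = -5724 (j = 108*(41 - 94) = 108*(-53) = -5724)
(20265 + 40167)/((-j)) = (20265 + 40167)/((-1*(-5724))) = 60432/5724 = 60432*(1/5724) = 5036/477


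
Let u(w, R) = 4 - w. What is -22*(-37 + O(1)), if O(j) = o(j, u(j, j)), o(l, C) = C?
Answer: 748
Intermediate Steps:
O(j) = 4 - j
-22*(-37 + O(1)) = -22*(-37 + (4 - 1*1)) = -22*(-37 + (4 - 1)) = -22*(-37 + 3) = -22*(-34) = 748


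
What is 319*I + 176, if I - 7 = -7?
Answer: 176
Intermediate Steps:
I = 0 (I = 7 - 7 = 0)
319*I + 176 = 319*0 + 176 = 0 + 176 = 176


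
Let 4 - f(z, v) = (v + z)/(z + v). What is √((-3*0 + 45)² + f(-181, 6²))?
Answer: 26*√3 ≈ 45.033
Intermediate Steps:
f(z, v) = 3 (f(z, v) = 4 - (v + z)/(z + v) = 4 - (v + z)/(v + z) = 4 - 1*1 = 4 - 1 = 3)
√((-3*0 + 45)² + f(-181, 6²)) = √((-3*0 + 45)² + 3) = √((0 + 45)² + 3) = √(45² + 3) = √(2025 + 3) = √2028 = 26*√3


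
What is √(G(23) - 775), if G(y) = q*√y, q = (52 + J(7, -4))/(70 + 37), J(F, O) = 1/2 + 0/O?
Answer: √(-35491900 + 22470*√23)/214 ≈ 27.797*I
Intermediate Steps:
J(F, O) = ½ (J(F, O) = 1*(½) + 0 = ½ + 0 = ½)
q = 105/214 (q = (52 + ½)/(70 + 37) = (105/2)/107 = (105/2)*(1/107) = 105/214 ≈ 0.49065)
G(y) = 105*√y/214
√(G(23) - 775) = √(105*√23/214 - 775) = √(-775 + 105*√23/214)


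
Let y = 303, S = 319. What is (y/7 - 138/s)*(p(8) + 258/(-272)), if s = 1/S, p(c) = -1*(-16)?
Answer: -630170997/952 ≈ -6.6194e+5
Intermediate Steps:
p(c) = 16
s = 1/319 ≈ 0.0031348
(y/7 - 138/s)*(p(8) + 258/(-272)) = (303/7 - 138/1/319)*(16 + 258/(-272)) = (303*(1/7) - 138*319)*(16 + 258*(-1/272)) = (303/7 - 44022)*(16 - 129/136) = -307851/7*2047/136 = -630170997/952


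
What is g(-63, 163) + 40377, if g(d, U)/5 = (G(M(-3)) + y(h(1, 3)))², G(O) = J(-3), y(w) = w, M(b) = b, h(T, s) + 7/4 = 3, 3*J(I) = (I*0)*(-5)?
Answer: 646157/16 ≈ 40385.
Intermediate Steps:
J(I) = 0 (J(I) = ((I*0)*(-5))/3 = (0*(-5))/3 = (⅓)*0 = 0)
h(T, s) = 5/4 (h(T, s) = -7/4 + 3 = 5/4)
G(O) = 0
g(d, U) = 125/16 (g(d, U) = 5*(0 + 5/4)² = 5*(5/4)² = 5*(25/16) = 125/16)
g(-63, 163) + 40377 = 125/16 + 40377 = 646157/16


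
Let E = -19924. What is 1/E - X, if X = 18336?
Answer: -365326465/19924 ≈ -18336.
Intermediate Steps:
1/E - X = 1/(-19924) - 1*18336 = -1/19924 - 18336 = -365326465/19924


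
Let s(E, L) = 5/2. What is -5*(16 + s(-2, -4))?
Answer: -185/2 ≈ -92.500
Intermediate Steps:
s(E, L) = 5/2 (s(E, L) = 5*(½) = 5/2)
-5*(16 + s(-2, -4)) = -5*(16 + 5/2) = -5*37/2 = -185/2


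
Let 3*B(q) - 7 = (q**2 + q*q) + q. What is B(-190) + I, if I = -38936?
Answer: -44791/3 ≈ -14930.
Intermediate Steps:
B(q) = 7/3 + q/3 + 2*q**2/3 (B(q) = 7/3 + ((q**2 + q*q) + q)/3 = 7/3 + ((q**2 + q**2) + q)/3 = 7/3 + (2*q**2 + q)/3 = 7/3 + (q + 2*q**2)/3 = 7/3 + (q/3 + 2*q**2/3) = 7/3 + q/3 + 2*q**2/3)
B(-190) + I = (7/3 + (1/3)*(-190) + (2/3)*(-190)**2) - 38936 = (7/3 - 190/3 + (2/3)*36100) - 38936 = (7/3 - 190/3 + 72200/3) - 38936 = 72017/3 - 38936 = -44791/3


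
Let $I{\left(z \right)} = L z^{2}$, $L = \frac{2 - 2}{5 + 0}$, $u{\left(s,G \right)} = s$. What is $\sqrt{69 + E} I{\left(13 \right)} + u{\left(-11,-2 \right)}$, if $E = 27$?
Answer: $-11$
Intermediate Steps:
$L = 0$ ($L = \frac{0}{5} = 0 \cdot \frac{1}{5} = 0$)
$I{\left(z \right)} = 0$ ($I{\left(z \right)} = 0 z^{2} = 0$)
$\sqrt{69 + E} I{\left(13 \right)} + u{\left(-11,-2 \right)} = \sqrt{69 + 27} \cdot 0 - 11 = \sqrt{96} \cdot 0 - 11 = 4 \sqrt{6} \cdot 0 - 11 = 0 - 11 = -11$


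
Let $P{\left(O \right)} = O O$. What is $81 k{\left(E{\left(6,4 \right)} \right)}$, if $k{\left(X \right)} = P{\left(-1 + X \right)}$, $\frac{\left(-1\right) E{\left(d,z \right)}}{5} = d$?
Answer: $77841$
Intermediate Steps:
$E{\left(d,z \right)} = - 5 d$
$P{\left(O \right)} = O^{2}$
$k{\left(X \right)} = \left(-1 + X\right)^{2}$
$81 k{\left(E{\left(6,4 \right)} \right)} = 81 \left(-1 - 30\right)^{2} = 81 \left(-31\right)^{2} = 81 \cdot 961 = 77841$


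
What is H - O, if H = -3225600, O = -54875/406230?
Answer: -262067086625/81246 ≈ -3.2256e+6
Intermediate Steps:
O = -10975/81246 (O = -54875*1/406230 = -10975/81246 ≈ -0.13508)
H - O = -3225600 - 1*(-10975/81246) = -3225600 + 10975/81246 = -262067086625/81246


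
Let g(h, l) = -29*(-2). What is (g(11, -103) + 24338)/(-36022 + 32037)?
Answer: -24396/3985 ≈ -6.1220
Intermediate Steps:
g(h, l) = 58
(g(11, -103) + 24338)/(-36022 + 32037) = (58 + 24338)/(-36022 + 32037) = 24396/(-3985) = 24396*(-1/3985) = -24396/3985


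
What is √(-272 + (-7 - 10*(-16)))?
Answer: I*√119 ≈ 10.909*I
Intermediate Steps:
√(-272 + (-7 - 10*(-16))) = √(-272 + (-7 + 160)) = √(-272 + 153) = √(-119) = I*√119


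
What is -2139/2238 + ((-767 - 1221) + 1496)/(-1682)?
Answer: -416117/627386 ≈ -0.66325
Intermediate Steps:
-2139/2238 + ((-767 - 1221) + 1496)/(-1682) = -2139*1/2238 + (-1988 + 1496)*(-1/1682) = -713/746 - 492*(-1/1682) = -713/746 + 246/841 = -416117/627386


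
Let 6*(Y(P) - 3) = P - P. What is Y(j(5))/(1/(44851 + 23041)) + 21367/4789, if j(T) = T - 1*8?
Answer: 975425731/4789 ≈ 2.0368e+5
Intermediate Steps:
j(T) = -8 + T (j(T) = T - 8 = -8 + T)
Y(P) = 3 (Y(P) = 3 + (P - P)/6 = 3 + (1/6)*0 = 3 + 0 = 3)
Y(j(5))/(1/(44851 + 23041)) + 21367/4789 = 3/(1/(44851 + 23041)) + 21367/4789 = 3/(1/67892) + 21367*(1/4789) = 3/(1/67892) + 21367/4789 = 3*67892 + 21367/4789 = 203676 + 21367/4789 = 975425731/4789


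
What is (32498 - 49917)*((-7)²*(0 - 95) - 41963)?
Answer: 812038942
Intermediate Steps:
(32498 - 49917)*((-7)²*(0 - 95) - 41963) = -17419*(49*(-95) - 41963) = -17419*(-4655 - 41963) = -17419*(-46618) = 812038942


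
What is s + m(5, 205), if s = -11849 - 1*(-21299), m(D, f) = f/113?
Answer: 1068055/113 ≈ 9451.8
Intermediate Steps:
m(D, f) = f/113 (m(D, f) = f*(1/113) = f/113)
s = 9450 (s = -11849 + 21299 = 9450)
s + m(5, 205) = 9450 + (1/113)*205 = 9450 + 205/113 = 1068055/113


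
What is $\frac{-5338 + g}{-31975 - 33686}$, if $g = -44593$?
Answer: $\frac{49931}{65661} \approx 0.76044$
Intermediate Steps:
$\frac{-5338 + g}{-31975 - 33686} = \frac{-5338 - 44593}{-31975 - 33686} = - \frac{49931}{-65661} = \left(-49931\right) \left(- \frac{1}{65661}\right) = \frac{49931}{65661}$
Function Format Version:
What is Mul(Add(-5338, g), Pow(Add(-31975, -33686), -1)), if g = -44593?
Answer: Rational(49931, 65661) ≈ 0.76044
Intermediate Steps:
Mul(Add(-5338, g), Pow(Add(-31975, -33686), -1)) = Mul(Add(-5338, -44593), Pow(Add(-31975, -33686), -1)) = Mul(-49931, Pow(-65661, -1)) = Mul(-49931, Rational(-1, 65661)) = Rational(49931, 65661)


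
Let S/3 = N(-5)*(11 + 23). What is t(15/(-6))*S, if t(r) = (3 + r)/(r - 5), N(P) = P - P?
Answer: 0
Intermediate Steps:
N(P) = 0
t(r) = (3 + r)/(-5 + r)
S = 0 (S = 3*(0*(11 + 23)) = 3*(0*34) = 3*0 = 0)
t(15/(-6))*S = ((3 + 15/(-6))/(-5 + 15/(-6)))*0 = ((3 + 15*(-⅙))/(-5 + 15*(-⅙)))*0 = ((3 - 5/2)/(-5 - 5/2))*0 = ((½)/(-15/2))*0 = -2/15*½*0 = -1/15*0 = 0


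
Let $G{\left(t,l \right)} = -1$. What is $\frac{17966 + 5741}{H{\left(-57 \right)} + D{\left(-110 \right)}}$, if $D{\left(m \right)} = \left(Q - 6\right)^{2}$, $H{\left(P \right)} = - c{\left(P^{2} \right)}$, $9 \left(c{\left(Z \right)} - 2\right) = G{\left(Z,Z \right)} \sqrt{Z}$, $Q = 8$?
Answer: $\frac{71121}{25} \approx 2844.8$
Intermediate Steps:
$c{\left(Z \right)} = 2 - \frac{\sqrt{Z}}{9}$ ($c{\left(Z \right)} = 2 + \frac{\left(-1\right) \sqrt{Z}}{9} = 2 - \frac{\sqrt{Z}}{9}$)
$H{\left(P \right)} = -2 + \frac{\sqrt{P^{2}}}{9}$ ($H{\left(P \right)} = - (2 - \frac{\sqrt{P^{2}}}{9}) = -2 + \frac{\sqrt{P^{2}}}{9}$)
$D{\left(m \right)} = 4$ ($D{\left(m \right)} = \left(8 - 6\right)^{2} = 2^{2} = 4$)
$\frac{17966 + 5741}{H{\left(-57 \right)} + D{\left(-110 \right)}} = \frac{17966 + 5741}{\left(-2 + \frac{\sqrt{\left(-57\right)^{2}}}{9}\right) + 4} = \frac{23707}{\left(-2 + \frac{\sqrt{3249}}{9}\right) + 4} = \frac{23707}{\left(-2 + \frac{1}{9} \cdot 57\right) + 4} = \frac{23707}{\left(-2 + \frac{19}{3}\right) + 4} = \frac{23707}{\frac{13}{3} + 4} = \frac{23707}{\frac{25}{3}} = 23707 \cdot \frac{3}{25} = \frac{71121}{25}$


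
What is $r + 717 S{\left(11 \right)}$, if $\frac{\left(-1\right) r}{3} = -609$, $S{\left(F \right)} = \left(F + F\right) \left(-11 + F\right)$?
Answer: $1827$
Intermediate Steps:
$S{\left(F \right)} = 2 F \left(-11 + F\right)$
$r = 1827$ ($r = \left(-3\right) \left(-609\right) = 1827$)
$r + 717 S{\left(11 \right)} = 1827 + 717 \cdot 2 \cdot 11 \left(-11 + 11\right) = 1827 + 717 \cdot 2 \cdot 11 \cdot 0 = 1827 + 717 \cdot 0 = 1827 + 0 = 1827$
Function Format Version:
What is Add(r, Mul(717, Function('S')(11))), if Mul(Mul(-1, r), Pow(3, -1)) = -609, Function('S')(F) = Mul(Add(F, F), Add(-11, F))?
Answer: 1827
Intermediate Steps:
Function('S')(F) = Mul(2, F, Add(-11, F)) (Function('S')(F) = Mul(Mul(2, F), Add(-11, F)) = Mul(2, F, Add(-11, F)))
r = 1827 (r = Mul(-3, -609) = 1827)
Add(r, Mul(717, Function('S')(11))) = Add(1827, Mul(717, Mul(2, 11, Add(-11, 11)))) = Add(1827, Mul(717, Mul(2, 11, 0))) = Add(1827, Mul(717, 0)) = Add(1827, 0) = 1827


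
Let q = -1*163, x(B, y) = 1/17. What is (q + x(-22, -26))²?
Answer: 7672900/289 ≈ 26550.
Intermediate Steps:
x(B, y) = 1/17
q = -163
(q + x(-22, -26))² = (-163 + 1/17)² = (-2770/17)² = 7672900/289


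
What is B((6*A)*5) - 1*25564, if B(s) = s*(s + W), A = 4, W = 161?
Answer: 8156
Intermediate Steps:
B(s) = s*(161 + s) (B(s) = s*(s + 161) = s*(161 + s))
B((6*A)*5) - 1*25564 = ((6*4)*5)*(161 + (6*4)*5) - 1*25564 = (24*5)*(161 + 24*5) - 25564 = 120*(161 + 120) - 25564 = 120*281 - 25564 = 33720 - 25564 = 8156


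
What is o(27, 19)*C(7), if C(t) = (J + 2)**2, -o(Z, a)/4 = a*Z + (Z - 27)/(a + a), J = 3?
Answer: -51300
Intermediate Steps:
o(Z, a) = -4*Z*a - 2*(-27 + Z)/a (o(Z, a) = -4*(a*Z + (Z - 27)/(a + a)) = -4*(Z*a + (-27 + Z)/((2*a))) = -4*(Z*a + (-27 + Z)*(1/(2*a))) = -4*(Z*a + (-27 + Z)/(2*a)) = -4*Z*a - 2*(-27 + Z)/a)
C(t) = 25 (C(t) = (3 + 2)**2 = 5**2 = 25)
o(27, 19)*C(7) = (2*(27 - 1*27 - 2*27*19**2)/19)*25 = (2*(1/19)*(27 - 27 - 2*27*361))*25 = (2*(1/19)*(27 - 27 - 19494))*25 = (2*(1/19)*(-19494))*25 = -2052*25 = -51300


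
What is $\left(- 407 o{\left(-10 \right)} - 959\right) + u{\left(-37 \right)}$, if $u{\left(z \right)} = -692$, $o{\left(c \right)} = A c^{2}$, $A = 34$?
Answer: $-1385451$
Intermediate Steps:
$o{\left(c \right)} = 34 c^{2}$
$\left(- 407 o{\left(-10 \right)} - 959\right) + u{\left(-37 \right)} = \left(- 407 \cdot 34 \left(-10\right)^{2} - 959\right) - 692 = \left(- 407 \cdot 34 \cdot 100 - 959\right) - 692 = \left(\left(-407\right) 3400 - 959\right) - 692 = \left(-1383800 - 959\right) - 692 = -1384759 - 692 = -1385451$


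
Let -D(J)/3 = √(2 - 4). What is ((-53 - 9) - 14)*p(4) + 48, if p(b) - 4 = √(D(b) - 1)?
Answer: -256 - 76*√(-1 - 3*I*√2) ≈ -354.49 + 124.4*I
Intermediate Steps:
D(J) = -3*I*√2 (D(J) = -3*√(2 - 4) = -3*I*√2)
p(b) = 4 + √(-1 - 3*I*√2) (p(b) = 4 + √(-3*I*√2 - 1) = 4 + √(-1 - 3*I*√2))
((-53 - 9) - 14)*p(4) + 48 = ((-53 - 9) - 14)*(4 + √(-1 - 3*I*√2)) + 48 = (-62 - 14)*(4 + √(-1 - 3*I*√2)) + 48 = -76*(4 + √(-1 - 3*I*√2)) + 48 = (-304 - 76*√(-1 - 3*I*√2)) + 48 = -256 - 76*√(-1 - 3*I*√2)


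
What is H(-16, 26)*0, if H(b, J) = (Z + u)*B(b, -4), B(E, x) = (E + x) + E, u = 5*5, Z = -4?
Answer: 0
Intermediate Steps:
u = 25
B(E, x) = x + 2*E
H(b, J) = -84 + 42*b (H(b, J) = (-4 + 25)*(-4 + 2*b) = 21*(-4 + 2*b) = -84 + 42*b)
H(-16, 26)*0 = (-84 + 42*(-16))*0 = (-84 - 672)*0 = -756*0 = 0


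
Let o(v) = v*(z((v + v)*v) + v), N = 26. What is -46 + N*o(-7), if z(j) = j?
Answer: -16608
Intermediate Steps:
o(v) = v*(v + 2*v²) (o(v) = v*((v + v)*v + v) = v*((2*v)*v + v) = v*(2*v² + v) = v*(v + 2*v²))
-46 + N*o(-7) = -46 + 26*((-7)²*(1 + 2*(-7))) = -46 + 26*(49*(1 - 14)) = -46 + 26*(49*(-13)) = -46 + 26*(-637) = -46 - 16562 = -16608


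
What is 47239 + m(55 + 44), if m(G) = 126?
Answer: 47365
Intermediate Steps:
47239 + m(55 + 44) = 47239 + 126 = 47365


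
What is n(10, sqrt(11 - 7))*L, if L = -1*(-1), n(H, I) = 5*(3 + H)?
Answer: 65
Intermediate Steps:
n(H, I) = 15 + 5*H
L = 1
n(10, sqrt(11 - 7))*L = (15 + 5*10)*1 = (15 + 50)*1 = 65*1 = 65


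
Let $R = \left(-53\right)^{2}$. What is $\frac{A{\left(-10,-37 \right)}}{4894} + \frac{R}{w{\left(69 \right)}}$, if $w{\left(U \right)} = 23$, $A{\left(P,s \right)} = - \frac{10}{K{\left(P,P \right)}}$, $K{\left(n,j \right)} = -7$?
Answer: $\frac{48115476}{393967} \approx 122.13$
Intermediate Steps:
$A{\left(P,s \right)} = \frac{10}{7}$ ($A{\left(P,s \right)} = - \frac{10}{-7} = \left(-10\right) \left(- \frac{1}{7}\right) = \frac{10}{7}$)
$R = 2809$
$\frac{A{\left(-10,-37 \right)}}{4894} + \frac{R}{w{\left(69 \right)}} = \frac{10}{7 \cdot 4894} + \frac{2809}{23} = \frac{10}{7} \cdot \frac{1}{4894} + 2809 \cdot \frac{1}{23} = \frac{5}{17129} + \frac{2809}{23} = \frac{48115476}{393967}$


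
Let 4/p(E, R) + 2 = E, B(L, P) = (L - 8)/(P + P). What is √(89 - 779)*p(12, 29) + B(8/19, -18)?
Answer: 4/19 + 2*I*√690/5 ≈ 0.21053 + 10.507*I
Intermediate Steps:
B(L, P) = (-8 + L)/(2*P) (B(L, P) = (-8 + L)/((2*P)) = (-8 + L)*(1/(2*P)) = (-8 + L)/(2*P))
p(E, R) = 4/(-2 + E)
√(89 - 779)*p(12, 29) + B(8/19, -18) = √(89 - 779)*(4/(-2 + 12)) + (½)*(-8 + 8/19)/(-18) = √(-690)*(4/10) + (½)*(-1/18)*(-8 + 8*(1/19)) = (I*√690)*(4*(⅒)) + (½)*(-1/18)*(-8 + 8/19) = (I*√690)*(⅖) + (½)*(-1/18)*(-144/19) = 2*I*√690/5 + 4/19 = 4/19 + 2*I*√690/5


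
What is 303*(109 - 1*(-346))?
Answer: 137865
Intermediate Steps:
303*(109 - 1*(-346)) = 303*(109 + 346) = 303*455 = 137865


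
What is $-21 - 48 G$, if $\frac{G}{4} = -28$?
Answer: $5355$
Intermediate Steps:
$G = -112$ ($G = 4 \left(-28\right) = -112$)
$-21 - 48 G = -21 - -5376 = -21 + 5376 = 5355$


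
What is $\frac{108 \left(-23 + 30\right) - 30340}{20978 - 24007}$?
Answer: $\frac{29584}{3029} \approx 9.7669$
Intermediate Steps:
$\frac{108 \left(-23 + 30\right) - 30340}{20978 - 24007} = \frac{108 \cdot 7 - 30340}{-3029} = \left(756 - 30340\right) \left(- \frac{1}{3029}\right) = \left(-29584\right) \left(- \frac{1}{3029}\right) = \frac{29584}{3029}$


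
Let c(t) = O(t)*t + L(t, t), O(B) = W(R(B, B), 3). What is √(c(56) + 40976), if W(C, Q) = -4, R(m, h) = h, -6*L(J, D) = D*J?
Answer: 4*√22629/3 ≈ 200.57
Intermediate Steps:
L(J, D) = -D*J/6
O(B) = -4
c(t) = -4*t - t²/6 (c(t) = -4*t - t*t/6 = -4*t - t²/6)
√(c(56) + 40976) = √((⅙)*56*(-24 - 1*56) + 40976) = √((⅙)*56*(-24 - 56) + 40976) = √((⅙)*56*(-80) + 40976) = √(-2240/3 + 40976) = √(120688/3) = 4*√22629/3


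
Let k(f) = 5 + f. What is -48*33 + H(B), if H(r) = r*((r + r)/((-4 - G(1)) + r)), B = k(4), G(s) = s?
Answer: -3087/2 ≈ -1543.5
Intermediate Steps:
B = 9 (B = 5 + 4 = 9)
H(r) = 2*r²/(-5 + r) (H(r) = r*((r + r)/((-4 - 1*1) + r)) = r*((2*r)/((-4 - 1) + r)) = r*((2*r)/(-5 + r)) = r*(2*r/(-5 + r)) = 2*r²/(-5 + r))
-48*33 + H(B) = -48*33 + 2*9²/(-5 + 9) = -1584 + 2*81/4 = -1584 + 2*81*(¼) = -1584 + 81/2 = -3087/2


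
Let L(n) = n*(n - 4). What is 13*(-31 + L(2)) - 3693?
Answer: -4148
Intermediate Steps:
L(n) = n*(-4 + n)
13*(-31 + L(2)) - 3693 = 13*(-31 + 2*(-4 + 2)) - 3693 = 13*(-31 + 2*(-2)) - 3693 = 13*(-31 - 4) - 3693 = 13*(-35) - 3693 = -455 - 3693 = -4148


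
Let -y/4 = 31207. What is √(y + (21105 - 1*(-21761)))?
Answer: I*√81962 ≈ 286.29*I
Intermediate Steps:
y = -124828 (y = -4*31207 = -124828)
√(y + (21105 - 1*(-21761))) = √(-124828 + (21105 - 1*(-21761))) = √(-124828 + (21105 + 21761)) = √(-124828 + 42866) = √(-81962) = I*√81962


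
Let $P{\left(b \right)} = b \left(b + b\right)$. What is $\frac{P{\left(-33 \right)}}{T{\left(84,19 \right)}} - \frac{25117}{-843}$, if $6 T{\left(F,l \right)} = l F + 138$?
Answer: $\frac{9094867}{243627} \approx 37.331$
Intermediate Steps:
$P{\left(b \right)} = 2 b^{2}$ ($P{\left(b \right)} = b 2 b = 2 b^{2}$)
$T{\left(F,l \right)} = 23 + \frac{F l}{6}$ ($T{\left(F,l \right)} = \frac{l F + 138}{6} = \frac{F l + 138}{6} = \frac{138 + F l}{6} = 23 + \frac{F l}{6}$)
$\frac{P{\left(-33 \right)}}{T{\left(84,19 \right)}} - \frac{25117}{-843} = \frac{2 \left(-33\right)^{2}}{23 + \frac{1}{6} \cdot 84 \cdot 19} - \frac{25117}{-843} = \frac{2 \cdot 1089}{23 + 266} - - \frac{25117}{843} = \frac{2178}{289} + \frac{25117}{843} = \frac{9094867}{243627}$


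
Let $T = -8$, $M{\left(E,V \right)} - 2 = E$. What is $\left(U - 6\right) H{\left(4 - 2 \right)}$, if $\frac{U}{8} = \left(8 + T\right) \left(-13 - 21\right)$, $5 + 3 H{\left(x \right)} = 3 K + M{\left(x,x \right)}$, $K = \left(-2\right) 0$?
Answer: $2$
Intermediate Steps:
$M{\left(E,V \right)} = 2 + E$
$K = 0$
$H{\left(x \right)} = -1 + \frac{x}{3}$ ($H{\left(x \right)} = - \frac{5}{3} + \frac{3 \cdot 0 + \left(2 + x\right)}{3} = - \frac{5}{3} + \frac{0 + \left(2 + x\right)}{3} = - \frac{5}{3} + \frac{2 + x}{3} = - \frac{5}{3} + \left(\frac{2}{3} + \frac{x}{3}\right) = -1 + \frac{x}{3}$)
$U = 0$ ($U = 8 \left(8 - 8\right) \left(-13 - 21\right) = 8 \cdot 0 \left(-34\right) = 8 \cdot 0 = 0$)
$\left(U - 6\right) H{\left(4 - 2 \right)} = \left(0 - 6\right) \left(-1 + \frac{4 - 2}{3}\right) = - 6 \left(-1 + \frac{1}{3} \cdot 2\right) = - 6 \left(-1 + \frac{2}{3}\right) = \left(-6\right) \left(- \frac{1}{3}\right) = 2$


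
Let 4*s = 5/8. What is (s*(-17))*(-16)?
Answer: 85/2 ≈ 42.500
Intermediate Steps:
s = 5/32 (s = (5/8)/4 = (5*(1/8))/4 = (1/4)*(5/8) = 5/32 ≈ 0.15625)
(s*(-17))*(-16) = ((5/32)*(-17))*(-16) = -85/32*(-16) = 85/2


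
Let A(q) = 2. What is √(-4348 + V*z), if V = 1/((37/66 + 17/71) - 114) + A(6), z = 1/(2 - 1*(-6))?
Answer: 2*I*√305845276407990/530455 ≈ 65.938*I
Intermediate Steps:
z = ⅛ (z = 1/(2 + 6) = 1/8 = ⅛ ≈ 0.12500)
V = 1056224/530455 (V = 1/((37/66 + 17/71) - 114) + 2 = 1/(3749/4686 - 114) + 2 = 1/(-530455/4686) + 2 = -4686/530455 + 2 = 1056224/530455 ≈ 1.9912)
√(-4348 + V*z) = √(-4348 + (1056224/530455)*(⅛)) = √(-4348 + 132028/530455) = √(-2306286312/530455) = 2*I*√305845276407990/530455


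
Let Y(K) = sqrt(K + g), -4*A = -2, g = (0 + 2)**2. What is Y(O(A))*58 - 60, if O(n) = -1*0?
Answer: 56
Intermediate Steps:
g = 4 (g = 2**2 = 4)
A = 1/2 (A = -1/4*(-2) = 1/2 ≈ 0.50000)
O(n) = 0
Y(K) = sqrt(4 + K) (Y(K) = sqrt(K + 4) = sqrt(4 + K))
Y(O(A))*58 - 60 = sqrt(4 + 0)*58 - 60 = sqrt(4)*58 - 60 = 2*58 - 60 = 116 - 60 = 56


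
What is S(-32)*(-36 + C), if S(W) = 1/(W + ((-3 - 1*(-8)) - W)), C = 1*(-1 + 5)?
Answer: -32/5 ≈ -6.4000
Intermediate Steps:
C = 4 (C = 1*4 = 4)
S(W) = ⅕ (S(W) = 1/(W + ((-3 + 8) - W)) = 1/(W + (5 - W)) = 1/5 = ⅕)
S(-32)*(-36 + C) = (-36 + 4)/5 = (⅕)*(-32) = -32/5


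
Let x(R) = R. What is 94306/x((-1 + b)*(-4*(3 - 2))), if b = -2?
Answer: 47153/6 ≈ 7858.8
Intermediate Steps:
94306/x((-1 + b)*(-4*(3 - 2))) = 94306/(((-1 - 2)*(-4*(3 - 2)))) = 94306/((-(-12))) = 94306/((-3*(-4))) = 94306/12 = 94306*(1/12) = 47153/6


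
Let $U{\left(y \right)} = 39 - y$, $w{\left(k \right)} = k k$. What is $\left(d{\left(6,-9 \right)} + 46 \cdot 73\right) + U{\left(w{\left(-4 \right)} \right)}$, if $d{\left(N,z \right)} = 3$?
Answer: $3384$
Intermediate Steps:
$w{\left(k \right)} = k^{2}$
$\left(d{\left(6,-9 \right)} + 46 \cdot 73\right) + U{\left(w{\left(-4 \right)} \right)} = \left(3 + 46 \cdot 73\right) + \left(39 - \left(-4\right)^{2}\right) = \left(3 + 3358\right) + \left(39 - 16\right) = 3361 + \left(39 - 16\right) = 3361 + 23 = 3384$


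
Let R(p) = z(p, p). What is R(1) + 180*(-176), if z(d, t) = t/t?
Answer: -31679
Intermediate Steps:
z(d, t) = 1
R(p) = 1
R(1) + 180*(-176) = 1 + 180*(-176) = 1 - 31680 = -31679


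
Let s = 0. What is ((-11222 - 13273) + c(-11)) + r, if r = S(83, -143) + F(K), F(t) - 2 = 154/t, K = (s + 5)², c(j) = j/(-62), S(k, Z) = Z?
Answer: -38175977/1550 ≈ -24630.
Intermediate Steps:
c(j) = -j/62 (c(j) = j*(-1/62) = -j/62)
K = 25 (K = (0 + 5)² = 5² = 25)
F(t) = 2 + 154/t
r = -3371/25 (r = -143 + (2 + 154/25) = -143 + 204/25 = -3371/25 ≈ -134.84)
((-11222 - 13273) + c(-11)) + r = ((-11222 - 13273) - 1/62*(-11)) - 3371/25 = (-24495 + 11/62) - 3371/25 = -1518679/62 - 3371/25 = -38175977/1550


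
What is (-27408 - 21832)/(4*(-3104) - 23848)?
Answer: 6155/4533 ≈ 1.3578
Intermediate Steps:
(-27408 - 21832)/(4*(-3104) - 23848) = -49240/(-12416 - 23848) = -49240/(-36264) = -49240*(-1/36264) = 6155/4533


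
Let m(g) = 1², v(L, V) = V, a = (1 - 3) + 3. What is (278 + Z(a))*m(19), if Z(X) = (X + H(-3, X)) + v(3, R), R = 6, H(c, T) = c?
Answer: 282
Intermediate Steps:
a = 1 (a = -2 + 3 = 1)
m(g) = 1
Z(X) = 3 + X (Z(X) = (X - 3) + 6 = (-3 + X) + 6 = 3 + X)
(278 + Z(a))*m(19) = (278 + (3 + 1))*1 = (278 + 4)*1 = 282*1 = 282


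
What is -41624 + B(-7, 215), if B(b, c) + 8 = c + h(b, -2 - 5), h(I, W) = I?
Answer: -41424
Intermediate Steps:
B(b, c) = -8 + b + c (B(b, c) = -8 + (c + b) = -8 + (b + c) = -8 + b + c)
-41624 + B(-7, 215) = -41624 + (-8 - 7 + 215) = -41624 + 200 = -41424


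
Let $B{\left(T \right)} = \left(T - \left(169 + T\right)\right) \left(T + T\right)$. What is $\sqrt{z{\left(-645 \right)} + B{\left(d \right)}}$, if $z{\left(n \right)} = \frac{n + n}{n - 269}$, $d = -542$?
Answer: $\frac{\sqrt{38260596169}}{457} \approx 428.02$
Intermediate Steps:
$z{\left(n \right)} = \frac{2 n}{-269 + n}$
$B{\left(T \right)} = - 338 T$ ($B{\left(T \right)} = - 169 \cdot 2 T = - 338 T$)
$\sqrt{z{\left(-645 \right)} + B{\left(d \right)}} = \sqrt{2 \left(-645\right) \frac{1}{-269 - 645} - -183196} = \sqrt{2 \left(-645\right) \frac{1}{-914} + 183196} = \sqrt{2 \left(-645\right) \left(- \frac{1}{914}\right) + 183196} = \sqrt{\frac{645}{457} + 183196} = \sqrt{\frac{83721217}{457}} = \frac{\sqrt{38260596169}}{457}$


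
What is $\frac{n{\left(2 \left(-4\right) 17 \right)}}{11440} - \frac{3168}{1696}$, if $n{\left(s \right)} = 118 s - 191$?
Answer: $- \frac{1993227}{606320} \approx -3.2874$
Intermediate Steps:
$n{\left(s \right)} = -191 + 118 s$
$\frac{n{\left(2 \left(-4\right) 17 \right)}}{11440} - \frac{3168}{1696} = \frac{-191 + 118 \cdot 2 \left(-4\right) 17}{11440} - \frac{3168}{1696} = \left(-191 + 118 \left(\left(-8\right) 17\right)\right) \frac{1}{11440} - \frac{99}{53} = \left(-191 + 118 \left(-136\right)\right) \frac{1}{11440} - \frac{99}{53} = \left(-191 - 16048\right) \frac{1}{11440} - \frac{99}{53} = \left(-16239\right) \frac{1}{11440} - \frac{99}{53} = - \frac{16239}{11440} - \frac{99}{53} = - \frac{1993227}{606320}$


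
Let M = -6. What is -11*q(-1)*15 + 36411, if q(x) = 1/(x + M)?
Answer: 255042/7 ≈ 36435.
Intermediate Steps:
q(x) = 1/(-6 + x) (q(x) = 1/(x - 6) = 1/(-6 + x))
-11*q(-1)*15 + 36411 = -11/(-6 - 1)*15 + 36411 = -11/(-7)*15 + 36411 = -11*(-⅐)*15 + 36411 = (11/7)*15 + 36411 = 165/7 + 36411 = 255042/7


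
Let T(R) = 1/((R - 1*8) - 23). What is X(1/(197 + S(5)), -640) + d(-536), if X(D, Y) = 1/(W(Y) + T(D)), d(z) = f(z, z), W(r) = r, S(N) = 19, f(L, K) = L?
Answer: -2296775271/4285016 ≈ -536.00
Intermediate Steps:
d(z) = z
T(R) = 1/(-31 + R) (T(R) = 1/((R - 8) - 23) = 1/((-8 + R) - 23) = 1/(-31 + R))
X(D, Y) = 1/(Y + 1/(-31 + D))
X(1/(197 + S(5)), -640) + d(-536) = (-31 + 1/(197 + 19))/(1 - 640*(-31 + 1/(197 + 19))) - 536 = (-31 + 1/216)/(1 - 640*(-31 + 1/216)) - 536 = -6695/216/(1 - 640*(-6695/216)) - 536 = -6695/216/(1 + 535600/27) - 536 = -6695/216/(535627/27) - 536 = (27/535627)*(-6695/216) - 536 = -6695/4285016 - 536 = -2296775271/4285016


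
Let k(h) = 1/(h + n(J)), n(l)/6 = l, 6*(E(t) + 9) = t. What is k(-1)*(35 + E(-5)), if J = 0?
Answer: -151/6 ≈ -25.167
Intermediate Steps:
E(t) = -9 + t/6
n(l) = 6*l
k(h) = 1/h (k(h) = 1/(h + 6*0) = 1/(h + 0) = 1/h)
k(-1)*(35 + E(-5)) = (35 + (-9 + (⅙)*(-5)))/(-1) = -(35 + (-9 - ⅚)) = -(35 - 59/6) = -1*151/6 = -151/6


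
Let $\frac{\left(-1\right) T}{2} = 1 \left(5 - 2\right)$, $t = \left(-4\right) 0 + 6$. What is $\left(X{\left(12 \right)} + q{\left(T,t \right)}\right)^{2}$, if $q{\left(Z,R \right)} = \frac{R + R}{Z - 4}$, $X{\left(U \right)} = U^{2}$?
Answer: $\frac{509796}{25} \approx 20392.0$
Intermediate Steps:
$t = 6$ ($t = 0 + 6 = 6$)
$T = -6$ ($T = - 2 \cdot 1 \left(5 - 2\right) = - 2 \cdot 1 \cdot 3 = \left(-2\right) 3 = -6$)
$q{\left(Z,R \right)} = \frac{2 R}{-4 + Z}$
$\left(X{\left(12 \right)} + q{\left(T,t \right)}\right)^{2} = \left(12^{2} + 2 \cdot 6 \frac{1}{-4 - 6}\right)^{2} = \left(144 + 2 \cdot 6 \frac{1}{-10}\right)^{2} = \left(144 + 2 \cdot 6 \left(- \frac{1}{10}\right)\right)^{2} = \left(144 - \frac{6}{5}\right)^{2} = \left(\frac{714}{5}\right)^{2} = \frac{509796}{25}$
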